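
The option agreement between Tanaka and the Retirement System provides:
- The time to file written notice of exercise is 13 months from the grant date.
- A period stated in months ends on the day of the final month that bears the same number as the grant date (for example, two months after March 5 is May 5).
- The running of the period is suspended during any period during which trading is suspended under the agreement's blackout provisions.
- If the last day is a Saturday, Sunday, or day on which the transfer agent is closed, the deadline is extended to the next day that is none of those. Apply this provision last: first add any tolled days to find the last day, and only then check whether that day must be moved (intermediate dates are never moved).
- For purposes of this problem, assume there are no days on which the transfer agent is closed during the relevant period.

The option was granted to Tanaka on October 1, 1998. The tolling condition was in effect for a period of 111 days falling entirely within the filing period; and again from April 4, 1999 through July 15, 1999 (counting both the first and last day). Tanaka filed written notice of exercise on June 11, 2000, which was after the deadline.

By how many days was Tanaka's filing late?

9 days

13 months after October 1, 1998 is November 1, 1999.
Tolling adds 111 days: November 1, 1999 + 111 days = February 20, 2000.
From April 4, 1999 through July 15, 1999 inclusive is 103 days; tolling adds 103 days: February 20, 2000 + 103 days = June 2, 2000.
June 2, 2000 is a Friday and not a day on which the transfer agent is closed, so no extension applies.
The deadline is June 2, 2000; from June 2, 2000 to June 11, 2000 is 9 days.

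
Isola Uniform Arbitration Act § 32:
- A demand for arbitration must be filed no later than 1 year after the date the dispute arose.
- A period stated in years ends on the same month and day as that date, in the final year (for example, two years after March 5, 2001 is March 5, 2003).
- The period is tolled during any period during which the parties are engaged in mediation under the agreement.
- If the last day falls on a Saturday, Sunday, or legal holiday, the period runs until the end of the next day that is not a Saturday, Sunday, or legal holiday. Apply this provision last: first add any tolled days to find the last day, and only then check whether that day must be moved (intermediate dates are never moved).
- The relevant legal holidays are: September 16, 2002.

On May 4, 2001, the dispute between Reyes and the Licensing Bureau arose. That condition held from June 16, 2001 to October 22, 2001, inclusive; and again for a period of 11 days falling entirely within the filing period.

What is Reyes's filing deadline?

1 year after May 4, 2001 is May 4, 2002.
From June 16, 2001 through October 22, 2001 inclusive is 129 days; tolling adds 129 days: May 4, 2002 + 129 days = September 10, 2002.
Tolling adds 11 days: September 10, 2002 + 11 days = September 21, 2002.
September 21, 2002 is Saturday; September 22, 2002 is Sunday. The next qualifying day is September 23, 2002.

September 23, 2002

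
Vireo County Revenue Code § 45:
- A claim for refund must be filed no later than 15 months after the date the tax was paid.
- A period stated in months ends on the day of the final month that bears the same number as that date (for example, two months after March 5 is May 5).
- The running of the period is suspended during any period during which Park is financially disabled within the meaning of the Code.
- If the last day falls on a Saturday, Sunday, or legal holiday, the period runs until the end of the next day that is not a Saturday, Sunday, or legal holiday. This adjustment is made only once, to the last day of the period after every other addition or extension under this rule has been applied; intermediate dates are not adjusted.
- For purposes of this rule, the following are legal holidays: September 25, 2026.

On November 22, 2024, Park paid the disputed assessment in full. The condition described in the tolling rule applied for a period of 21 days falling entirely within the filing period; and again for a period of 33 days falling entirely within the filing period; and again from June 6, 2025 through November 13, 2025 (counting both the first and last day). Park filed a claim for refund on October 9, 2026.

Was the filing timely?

15 months after November 22, 2024 is February 22, 2026.
Tolling adds 21 days: February 22, 2026 + 21 days = March 15, 2026.
Tolling adds 33 days: March 15, 2026 + 33 days = April 17, 2026.
From June 6, 2025 through November 13, 2025 inclusive is 161 days; tolling adds 161 days: April 17, 2026 + 161 days = September 25, 2026.
September 25, 2026 is a listed holiday; September 26, 2026 is Saturday; September 27, 2026 is Sunday. The next qualifying day is September 28, 2026.
The deadline is September 28, 2026; the filing on October 9, 2026 is after that date.

No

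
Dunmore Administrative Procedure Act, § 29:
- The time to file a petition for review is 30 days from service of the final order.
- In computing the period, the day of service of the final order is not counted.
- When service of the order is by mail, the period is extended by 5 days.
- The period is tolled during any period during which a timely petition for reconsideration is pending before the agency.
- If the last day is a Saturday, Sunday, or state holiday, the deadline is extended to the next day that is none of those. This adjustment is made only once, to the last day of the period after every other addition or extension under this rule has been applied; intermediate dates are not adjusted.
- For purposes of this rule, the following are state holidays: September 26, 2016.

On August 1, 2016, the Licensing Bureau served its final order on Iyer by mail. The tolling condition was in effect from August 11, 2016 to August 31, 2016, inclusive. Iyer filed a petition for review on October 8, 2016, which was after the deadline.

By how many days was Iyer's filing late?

11 days

30 days after August 1, 2016 is August 31, 2016.
Service was by mail, adding 5 days: August 31, 2016 + 5 days = September 5, 2016.
From August 11, 2016 through August 31, 2016 inclusive is 21 days; tolling adds 21 days: September 5, 2016 + 21 days = September 26, 2016.
September 26, 2016 is a listed holiday. The next qualifying day is September 27, 2016.
The deadline is September 27, 2016; from September 27, 2016 to October 8, 2016 is 11 days.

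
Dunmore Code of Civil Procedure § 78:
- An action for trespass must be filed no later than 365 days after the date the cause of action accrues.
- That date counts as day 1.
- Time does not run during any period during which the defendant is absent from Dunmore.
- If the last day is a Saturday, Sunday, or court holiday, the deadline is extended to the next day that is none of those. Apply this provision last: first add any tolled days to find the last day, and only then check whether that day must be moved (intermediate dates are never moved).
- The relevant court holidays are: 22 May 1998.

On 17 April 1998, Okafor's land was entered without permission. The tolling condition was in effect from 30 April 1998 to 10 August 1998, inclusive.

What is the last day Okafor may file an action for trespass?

July 28, 1999

Counting 17 April 1998 as day 1, day 365 is April 16, 1999.
From April 30, 1998 through August 10, 1998 inclusive is 103 days; tolling adds 103 days: April 16, 1999 + 103 days = July 28, 1999.
July 28, 1999 is a Wednesday and not a court holiday, so no extension applies.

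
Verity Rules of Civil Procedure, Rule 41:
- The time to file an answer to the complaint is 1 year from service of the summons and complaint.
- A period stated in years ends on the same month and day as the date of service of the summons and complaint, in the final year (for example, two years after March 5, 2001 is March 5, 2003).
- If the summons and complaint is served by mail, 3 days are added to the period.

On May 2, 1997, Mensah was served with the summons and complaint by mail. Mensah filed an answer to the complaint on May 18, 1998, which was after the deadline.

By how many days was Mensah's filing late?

13 days

1 year after May 2, 1997 is May 2, 1998.
Service was by mail, adding 3 days: May 2, 1998 + 3 days = May 5, 1998.
The deadline is May 5, 1998; from May 5, 1998 to May 18, 1998 is 13 days.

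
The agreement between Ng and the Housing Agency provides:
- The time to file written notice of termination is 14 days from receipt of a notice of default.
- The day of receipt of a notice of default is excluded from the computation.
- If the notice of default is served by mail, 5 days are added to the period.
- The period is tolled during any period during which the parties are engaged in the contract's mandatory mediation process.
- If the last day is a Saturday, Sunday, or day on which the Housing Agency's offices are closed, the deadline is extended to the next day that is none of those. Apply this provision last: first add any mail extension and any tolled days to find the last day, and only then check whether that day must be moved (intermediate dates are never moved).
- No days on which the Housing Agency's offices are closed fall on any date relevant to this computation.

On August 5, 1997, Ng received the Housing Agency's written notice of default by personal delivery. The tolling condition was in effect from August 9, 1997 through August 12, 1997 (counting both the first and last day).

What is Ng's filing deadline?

14 days after August 5, 1997 is August 19, 1997.
Service was not by mail, so no mail extension applies.
From August 9, 1997 through August 12, 1997 inclusive is 4 days; tolling adds 4 days: August 19, 1997 + 4 days = August 23, 1997.
August 23, 1997 is Saturday; August 24, 1997 is Sunday. The next qualifying day is August 25, 1997.

August 25, 1997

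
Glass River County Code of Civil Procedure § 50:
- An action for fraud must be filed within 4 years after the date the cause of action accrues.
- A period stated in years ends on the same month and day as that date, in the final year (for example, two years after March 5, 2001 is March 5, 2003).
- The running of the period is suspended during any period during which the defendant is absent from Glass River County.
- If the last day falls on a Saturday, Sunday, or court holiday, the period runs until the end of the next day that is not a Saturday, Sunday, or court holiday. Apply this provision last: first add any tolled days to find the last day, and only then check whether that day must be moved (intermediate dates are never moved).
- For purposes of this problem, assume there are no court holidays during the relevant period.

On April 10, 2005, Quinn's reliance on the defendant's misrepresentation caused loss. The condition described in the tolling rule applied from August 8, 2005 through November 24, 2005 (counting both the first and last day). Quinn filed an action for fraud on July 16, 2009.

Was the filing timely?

Yes

4 years after April 10, 2005 is April 10, 2009.
From August 8, 2005 through November 24, 2005 inclusive is 109 days; tolling adds 109 days: April 10, 2009 + 109 days = July 28, 2009.
July 28, 2009 is a Tuesday and not a court holiday, so no extension applies.
The deadline is July 28, 2009; the filing on July 16, 2009 is on or before that date.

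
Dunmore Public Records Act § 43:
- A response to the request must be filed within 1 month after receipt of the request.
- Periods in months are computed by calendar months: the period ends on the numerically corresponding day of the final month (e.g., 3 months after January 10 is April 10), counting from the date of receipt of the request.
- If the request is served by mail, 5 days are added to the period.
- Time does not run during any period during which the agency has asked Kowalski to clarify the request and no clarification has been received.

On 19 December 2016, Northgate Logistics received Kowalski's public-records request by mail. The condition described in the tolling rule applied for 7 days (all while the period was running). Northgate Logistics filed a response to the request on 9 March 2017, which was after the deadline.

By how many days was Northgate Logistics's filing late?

1 month after 19 December 2016 is January 19, 2017.
Service was by mail, adding 5 days: January 19, 2017 + 5 days = January 24, 2017.
Tolling adds 7 days: January 24, 2017 + 7 days = January 31, 2017.
The deadline is January 31, 2017; from January 31, 2017 to March 9, 2017 is 37 days.

37 days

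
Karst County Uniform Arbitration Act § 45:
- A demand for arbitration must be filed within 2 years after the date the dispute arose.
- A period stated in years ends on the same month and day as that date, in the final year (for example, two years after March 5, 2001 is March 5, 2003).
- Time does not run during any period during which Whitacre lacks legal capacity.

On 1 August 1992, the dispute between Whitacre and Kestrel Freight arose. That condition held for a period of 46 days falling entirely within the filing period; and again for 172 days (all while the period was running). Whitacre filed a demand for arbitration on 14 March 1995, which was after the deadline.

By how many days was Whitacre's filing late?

2 years after 1 August 1992 is August 1, 1994.
Tolling adds 46 days: August 1, 1994 + 46 days = September 16, 1994.
Tolling adds 172 days: September 16, 1994 + 172 days = March 7, 1995.
The deadline is March 7, 1995; from March 7, 1995 to March 14, 1995 is 7 days.

7 days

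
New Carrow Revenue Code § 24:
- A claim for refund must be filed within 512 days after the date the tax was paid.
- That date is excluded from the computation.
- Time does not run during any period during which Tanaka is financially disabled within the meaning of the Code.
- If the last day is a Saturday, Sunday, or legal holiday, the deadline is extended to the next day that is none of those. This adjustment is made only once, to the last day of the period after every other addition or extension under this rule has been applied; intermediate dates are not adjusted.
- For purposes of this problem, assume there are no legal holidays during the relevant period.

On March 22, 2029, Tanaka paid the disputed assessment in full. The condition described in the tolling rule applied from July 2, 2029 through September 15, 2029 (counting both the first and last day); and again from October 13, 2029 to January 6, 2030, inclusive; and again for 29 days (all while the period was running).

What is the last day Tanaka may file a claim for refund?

512 days after March 22, 2029 is August 16, 2030.
From July 2, 2029 through September 15, 2029 inclusive is 76 days; tolling adds 76 days: August 16, 2030 + 76 days = October 31, 2030.
From October 13, 2029 through January 6, 2030 inclusive is 86 days; tolling adds 86 days: October 31, 2030 + 86 days = January 25, 2031.
Tolling adds 29 days: January 25, 2031 + 29 days = February 23, 2031.
February 23, 2031 is Sunday. The next qualifying day is February 24, 2031.

February 24, 2031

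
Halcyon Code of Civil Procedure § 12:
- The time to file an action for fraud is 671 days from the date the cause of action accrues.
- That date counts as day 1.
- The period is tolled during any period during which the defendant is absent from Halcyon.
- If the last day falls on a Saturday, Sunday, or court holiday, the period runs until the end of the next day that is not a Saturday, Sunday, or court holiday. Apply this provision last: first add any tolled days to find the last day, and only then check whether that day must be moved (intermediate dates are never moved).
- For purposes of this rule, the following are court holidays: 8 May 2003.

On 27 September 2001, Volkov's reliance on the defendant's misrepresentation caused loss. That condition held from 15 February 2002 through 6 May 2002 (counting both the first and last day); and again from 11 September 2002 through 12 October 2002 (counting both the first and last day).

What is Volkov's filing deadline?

Counting 27 September 2001 as day 1, day 671 is July 29, 2003.
From February 15, 2002 through May 6, 2002 inclusive is 81 days; tolling adds 81 days: July 29, 2003 + 81 days = October 18, 2003.
From September 11, 2002 through October 12, 2002 inclusive is 32 days; tolling adds 32 days: October 18, 2003 + 32 days = November 19, 2003.
November 19, 2003 is a Wednesday and not a court holiday, so no extension applies.

November 19, 2003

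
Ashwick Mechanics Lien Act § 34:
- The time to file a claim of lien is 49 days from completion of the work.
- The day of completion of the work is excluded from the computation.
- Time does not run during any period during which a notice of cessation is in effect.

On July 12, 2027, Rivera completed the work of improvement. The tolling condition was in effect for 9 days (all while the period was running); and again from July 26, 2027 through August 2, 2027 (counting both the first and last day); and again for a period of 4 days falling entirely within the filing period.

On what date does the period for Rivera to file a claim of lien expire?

September 20, 2027

49 days after July 12, 2027 is August 30, 2027.
Tolling adds 9 days: August 30, 2027 + 9 days = September 8, 2027.
From July 26, 2027 through August 2, 2027 inclusive is 8 days; tolling adds 8 days: September 8, 2027 + 8 days = September 16, 2027.
Tolling adds 4 days: September 16, 2027 + 4 days = September 20, 2027.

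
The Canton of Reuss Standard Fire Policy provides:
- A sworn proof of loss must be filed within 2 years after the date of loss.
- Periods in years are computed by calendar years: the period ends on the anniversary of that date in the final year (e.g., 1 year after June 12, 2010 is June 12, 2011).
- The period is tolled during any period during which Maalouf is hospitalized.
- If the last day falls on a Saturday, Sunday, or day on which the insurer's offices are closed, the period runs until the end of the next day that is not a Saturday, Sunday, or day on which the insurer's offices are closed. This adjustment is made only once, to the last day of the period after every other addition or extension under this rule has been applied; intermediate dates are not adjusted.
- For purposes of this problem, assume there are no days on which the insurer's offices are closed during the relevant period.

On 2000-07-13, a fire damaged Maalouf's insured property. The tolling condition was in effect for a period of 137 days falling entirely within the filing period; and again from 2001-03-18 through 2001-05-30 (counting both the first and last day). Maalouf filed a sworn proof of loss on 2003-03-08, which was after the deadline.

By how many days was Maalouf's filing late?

26 days

2 years after 2000-07-13 is July 13, 2002.
Tolling adds 137 days: July 13, 2002 + 137 days = November 27, 2002.
From March 18, 2001 through May 30, 2001 inclusive is 74 days; tolling adds 74 days: November 27, 2002 + 74 days = February 9, 2003.
February 9, 2003 is Sunday. The next qualifying day is February 10, 2003.
The deadline is February 10, 2003; from February 10, 2003 to March 8, 2003 is 26 days.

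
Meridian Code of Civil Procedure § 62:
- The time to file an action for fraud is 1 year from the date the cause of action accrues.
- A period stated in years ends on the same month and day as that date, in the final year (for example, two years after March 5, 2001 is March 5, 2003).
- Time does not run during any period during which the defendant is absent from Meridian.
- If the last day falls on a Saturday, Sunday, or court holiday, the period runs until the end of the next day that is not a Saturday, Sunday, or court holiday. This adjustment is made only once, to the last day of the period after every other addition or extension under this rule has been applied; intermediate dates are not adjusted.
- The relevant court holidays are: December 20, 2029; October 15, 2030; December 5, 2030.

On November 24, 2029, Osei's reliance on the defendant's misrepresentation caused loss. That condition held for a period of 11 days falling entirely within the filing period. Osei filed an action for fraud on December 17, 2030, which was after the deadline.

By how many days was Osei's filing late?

11 days

1 year after November 24, 2029 is November 24, 2030.
Tolling adds 11 days: November 24, 2030 + 11 days = December 5, 2030.
December 5, 2030 is a listed holiday. The next qualifying day is December 6, 2030.
The deadline is December 6, 2030; from December 6, 2030 to December 17, 2030 is 11 days.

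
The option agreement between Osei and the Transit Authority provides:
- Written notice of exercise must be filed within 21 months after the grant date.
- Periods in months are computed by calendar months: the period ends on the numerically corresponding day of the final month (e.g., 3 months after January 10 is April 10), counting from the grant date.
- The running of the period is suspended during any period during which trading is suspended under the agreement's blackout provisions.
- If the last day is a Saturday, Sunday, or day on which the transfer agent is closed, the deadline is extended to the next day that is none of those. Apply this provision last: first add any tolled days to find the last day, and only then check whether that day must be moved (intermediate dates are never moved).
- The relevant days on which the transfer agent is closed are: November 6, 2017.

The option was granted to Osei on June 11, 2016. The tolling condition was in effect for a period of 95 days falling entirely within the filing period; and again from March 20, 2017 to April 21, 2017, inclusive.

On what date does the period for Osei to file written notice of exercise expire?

21 months after June 11, 2016 is March 11, 2018.
Tolling adds 95 days: March 11, 2018 + 95 days = June 14, 2018.
From March 20, 2017 through April 21, 2017 inclusive is 33 days; tolling adds 33 days: June 14, 2018 + 33 days = July 17, 2018.
July 17, 2018 is a Tuesday and not a day on which the transfer agent is closed, so no extension applies.

July 17, 2018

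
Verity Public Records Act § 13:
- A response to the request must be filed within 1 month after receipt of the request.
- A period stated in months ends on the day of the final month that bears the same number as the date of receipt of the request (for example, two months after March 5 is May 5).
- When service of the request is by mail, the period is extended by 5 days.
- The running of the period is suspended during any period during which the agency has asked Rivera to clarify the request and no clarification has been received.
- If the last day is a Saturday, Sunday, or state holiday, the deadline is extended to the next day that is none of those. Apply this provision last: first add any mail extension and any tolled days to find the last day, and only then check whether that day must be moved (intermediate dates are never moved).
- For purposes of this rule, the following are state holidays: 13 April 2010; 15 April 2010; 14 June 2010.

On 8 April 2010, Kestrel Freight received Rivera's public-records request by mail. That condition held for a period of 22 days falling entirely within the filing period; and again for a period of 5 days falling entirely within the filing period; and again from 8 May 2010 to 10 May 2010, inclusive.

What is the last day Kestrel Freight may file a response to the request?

June 15, 2010

1 month after 8 April 2010 is May 8, 2010.
Service was by mail, adding 5 days: May 8, 2010 + 5 days = May 13, 2010.
Tolling adds 22 days: May 13, 2010 + 22 days = June 4, 2010.
Tolling adds 5 days: June 4, 2010 + 5 days = June 9, 2010.
From May 8, 2010 through May 10, 2010 inclusive is 3 days; tolling adds 3 days: June 9, 2010 + 3 days = June 12, 2010.
June 12, 2010 is Saturday; June 13, 2010 is Sunday; June 14, 2010 is a listed holiday. The next qualifying day is June 15, 2010.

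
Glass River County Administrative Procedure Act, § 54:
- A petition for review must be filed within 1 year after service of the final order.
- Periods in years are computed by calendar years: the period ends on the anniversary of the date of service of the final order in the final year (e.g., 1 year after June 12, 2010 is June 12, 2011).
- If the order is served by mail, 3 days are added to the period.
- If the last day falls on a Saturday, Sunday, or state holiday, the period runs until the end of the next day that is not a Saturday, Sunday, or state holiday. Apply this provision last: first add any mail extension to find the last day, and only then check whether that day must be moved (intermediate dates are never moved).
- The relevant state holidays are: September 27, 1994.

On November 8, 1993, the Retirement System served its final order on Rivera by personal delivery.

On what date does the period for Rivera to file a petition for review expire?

November 8, 1994

1 year after November 8, 1993 is November 8, 1994.
Service was not by mail, so no mail extension applies.
November 8, 1994 is a Tuesday and not a state holiday, so no extension applies.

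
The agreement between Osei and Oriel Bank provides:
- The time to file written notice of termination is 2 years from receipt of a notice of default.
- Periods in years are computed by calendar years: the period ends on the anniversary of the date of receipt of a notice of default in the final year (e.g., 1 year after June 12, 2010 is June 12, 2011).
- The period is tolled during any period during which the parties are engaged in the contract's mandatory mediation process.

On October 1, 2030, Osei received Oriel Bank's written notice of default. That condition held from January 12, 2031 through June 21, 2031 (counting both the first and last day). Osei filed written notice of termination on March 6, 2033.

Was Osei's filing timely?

2 years after October 1, 2030 is October 1, 2032.
From January 12, 2031 through June 21, 2031 inclusive is 161 days; tolling adds 161 days: October 1, 2032 + 161 days = March 11, 2033.
The deadline is March 11, 2033; the filing on March 6, 2033 is on or before that date.

Yes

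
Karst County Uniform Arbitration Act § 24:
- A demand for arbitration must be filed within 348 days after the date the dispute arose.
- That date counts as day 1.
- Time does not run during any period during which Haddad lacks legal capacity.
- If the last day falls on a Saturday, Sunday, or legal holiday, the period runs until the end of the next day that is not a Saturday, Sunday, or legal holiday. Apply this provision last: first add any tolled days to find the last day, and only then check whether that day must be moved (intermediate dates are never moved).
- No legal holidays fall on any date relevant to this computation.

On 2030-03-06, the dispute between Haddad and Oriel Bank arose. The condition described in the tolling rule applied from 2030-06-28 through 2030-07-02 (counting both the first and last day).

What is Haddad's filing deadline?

Counting 2030-03-06 as day 1, day 348 is February 16, 2031.
From June 28, 2030 through July 2, 2030 inclusive is 5 days; tolling adds 5 days: February 16, 2031 + 5 days = February 21, 2031.
February 21, 2031 is a Friday and not a legal holiday, so no extension applies.

February 21, 2031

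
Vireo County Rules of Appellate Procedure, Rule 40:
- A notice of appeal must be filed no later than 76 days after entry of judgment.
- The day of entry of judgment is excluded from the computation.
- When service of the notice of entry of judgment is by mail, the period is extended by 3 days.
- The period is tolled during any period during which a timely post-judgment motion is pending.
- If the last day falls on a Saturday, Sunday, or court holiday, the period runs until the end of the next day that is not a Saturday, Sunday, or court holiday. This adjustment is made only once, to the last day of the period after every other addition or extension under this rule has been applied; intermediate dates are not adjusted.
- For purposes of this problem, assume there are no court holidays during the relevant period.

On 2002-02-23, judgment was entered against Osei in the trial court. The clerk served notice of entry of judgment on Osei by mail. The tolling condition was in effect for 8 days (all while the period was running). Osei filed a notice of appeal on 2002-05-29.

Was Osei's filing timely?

76 days after 2002-02-23 is May 10, 2002.
Service was by mail, adding 3 days: May 10, 2002 + 3 days = May 13, 2002.
Tolling adds 8 days: May 13, 2002 + 8 days = May 21, 2002.
May 21, 2002 is a Tuesday and not a court holiday, so no extension applies.
The deadline is May 21, 2002; the filing on May 29, 2002 is after that date.

No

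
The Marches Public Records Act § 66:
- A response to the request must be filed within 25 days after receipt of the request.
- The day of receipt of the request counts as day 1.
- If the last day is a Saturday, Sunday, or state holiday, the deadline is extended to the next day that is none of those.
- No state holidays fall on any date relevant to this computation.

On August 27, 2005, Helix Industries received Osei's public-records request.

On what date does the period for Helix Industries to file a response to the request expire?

Counting August 27, 2005 as day 1, day 25 is September 20, 2005.
September 20, 2005 is a Tuesday and not a state holiday, so no extension applies.

September 20, 2005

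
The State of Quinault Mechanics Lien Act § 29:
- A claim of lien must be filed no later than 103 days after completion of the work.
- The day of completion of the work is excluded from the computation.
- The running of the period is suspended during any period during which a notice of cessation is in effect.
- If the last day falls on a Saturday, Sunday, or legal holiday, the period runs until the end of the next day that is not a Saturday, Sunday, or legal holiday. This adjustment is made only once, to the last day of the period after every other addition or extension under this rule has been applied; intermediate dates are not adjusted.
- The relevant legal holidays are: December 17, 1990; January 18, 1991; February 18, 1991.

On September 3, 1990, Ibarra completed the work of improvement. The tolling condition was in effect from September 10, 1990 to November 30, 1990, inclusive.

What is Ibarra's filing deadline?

103 days after September 3, 1990 is December 15, 1990.
From September 10, 1990 through November 30, 1990 inclusive is 82 days; tolling adds 82 days: December 15, 1990 + 82 days = March 7, 1991.
March 7, 1991 is a Thursday and not a legal holiday, so no extension applies.

March 7, 1991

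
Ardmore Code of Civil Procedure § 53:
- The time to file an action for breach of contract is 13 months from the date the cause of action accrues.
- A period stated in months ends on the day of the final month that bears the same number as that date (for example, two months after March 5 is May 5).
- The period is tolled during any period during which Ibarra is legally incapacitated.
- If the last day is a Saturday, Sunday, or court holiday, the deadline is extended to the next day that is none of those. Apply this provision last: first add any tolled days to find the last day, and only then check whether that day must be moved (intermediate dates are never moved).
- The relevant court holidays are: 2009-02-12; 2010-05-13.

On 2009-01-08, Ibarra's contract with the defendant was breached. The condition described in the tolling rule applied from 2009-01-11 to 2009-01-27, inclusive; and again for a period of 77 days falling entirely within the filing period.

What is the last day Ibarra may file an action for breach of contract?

May 14, 2010

13 months after 2009-01-08 is February 8, 2010.
From January 11, 2009 through January 27, 2009 inclusive is 17 days; tolling adds 17 days: February 8, 2010 + 17 days = February 25, 2010.
Tolling adds 77 days: February 25, 2010 + 77 days = May 13, 2010.
May 13, 2010 is a listed holiday. The next qualifying day is May 14, 2010.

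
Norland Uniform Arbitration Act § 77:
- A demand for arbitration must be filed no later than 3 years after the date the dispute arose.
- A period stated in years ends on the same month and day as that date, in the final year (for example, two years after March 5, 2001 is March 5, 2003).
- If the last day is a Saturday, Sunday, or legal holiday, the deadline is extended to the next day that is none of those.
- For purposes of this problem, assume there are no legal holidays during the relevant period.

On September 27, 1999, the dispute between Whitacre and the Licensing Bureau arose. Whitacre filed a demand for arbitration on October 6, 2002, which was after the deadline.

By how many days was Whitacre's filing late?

3 years after September 27, 1999 is September 27, 2002.
September 27, 2002 is a Friday and not a legal holiday, so no extension applies.
The deadline is September 27, 2002; from September 27, 2002 to October 6, 2002 is 9 days.

9 days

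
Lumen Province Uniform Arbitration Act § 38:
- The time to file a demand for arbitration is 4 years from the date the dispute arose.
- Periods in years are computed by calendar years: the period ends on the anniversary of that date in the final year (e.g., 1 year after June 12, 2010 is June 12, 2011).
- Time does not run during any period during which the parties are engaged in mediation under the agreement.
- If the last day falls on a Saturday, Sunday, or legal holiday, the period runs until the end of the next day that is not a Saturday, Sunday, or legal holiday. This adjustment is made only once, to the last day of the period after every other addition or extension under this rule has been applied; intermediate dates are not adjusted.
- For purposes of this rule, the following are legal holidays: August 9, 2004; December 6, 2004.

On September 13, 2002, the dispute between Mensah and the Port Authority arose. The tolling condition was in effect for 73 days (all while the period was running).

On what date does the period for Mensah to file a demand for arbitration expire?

4 years after September 13, 2002 is September 13, 2006.
Tolling adds 73 days: September 13, 2006 + 73 days = November 25, 2006.
November 25, 2006 is Saturday; November 26, 2006 is Sunday. The next qualifying day is November 27, 2006.

November 27, 2006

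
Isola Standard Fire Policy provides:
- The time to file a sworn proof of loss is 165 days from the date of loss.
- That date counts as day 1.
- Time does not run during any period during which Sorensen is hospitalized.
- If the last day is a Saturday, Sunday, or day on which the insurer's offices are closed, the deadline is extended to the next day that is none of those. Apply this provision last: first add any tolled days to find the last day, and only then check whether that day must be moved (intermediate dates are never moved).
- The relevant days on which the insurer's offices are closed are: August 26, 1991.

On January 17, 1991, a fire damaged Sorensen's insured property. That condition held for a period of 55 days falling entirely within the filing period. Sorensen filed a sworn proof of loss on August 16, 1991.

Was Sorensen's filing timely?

Counting January 17, 1991 as day 1, day 165 is June 30, 1991.
Tolling adds 55 days: June 30, 1991 + 55 days = August 24, 1991.
August 24, 1991 is Saturday; August 25, 1991 is Sunday; August 26, 1991 is a listed holiday. The next qualifying day is August 27, 1991.
The deadline is August 27, 1991; the filing on August 16, 1991 is on or before that date.

Yes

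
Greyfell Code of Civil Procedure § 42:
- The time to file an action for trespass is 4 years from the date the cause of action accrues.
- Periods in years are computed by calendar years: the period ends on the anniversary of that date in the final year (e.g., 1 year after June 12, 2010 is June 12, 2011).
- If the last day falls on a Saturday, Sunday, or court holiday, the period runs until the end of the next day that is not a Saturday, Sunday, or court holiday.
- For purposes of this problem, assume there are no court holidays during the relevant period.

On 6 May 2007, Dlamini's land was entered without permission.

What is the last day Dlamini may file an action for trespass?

May 6, 2011

4 years after 6 May 2007 is May 6, 2011.
May 6, 2011 is a Friday and not a court holiday, so no extension applies.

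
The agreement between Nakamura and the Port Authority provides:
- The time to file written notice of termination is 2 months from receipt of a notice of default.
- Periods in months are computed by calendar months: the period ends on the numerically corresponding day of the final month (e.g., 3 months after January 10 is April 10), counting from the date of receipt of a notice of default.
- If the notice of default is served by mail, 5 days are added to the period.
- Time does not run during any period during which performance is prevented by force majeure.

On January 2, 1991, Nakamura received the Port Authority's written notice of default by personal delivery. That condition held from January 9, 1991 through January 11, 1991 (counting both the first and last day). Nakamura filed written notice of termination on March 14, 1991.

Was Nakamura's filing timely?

No

2 months after January 2, 1991 is March 2, 1991.
Service was not by mail, so no mail extension applies.
From January 9, 1991 through January 11, 1991 inclusive is 3 days; tolling adds 3 days: March 2, 1991 + 3 days = March 5, 1991.
The deadline is March 5, 1991; the filing on March 14, 1991 is after that date.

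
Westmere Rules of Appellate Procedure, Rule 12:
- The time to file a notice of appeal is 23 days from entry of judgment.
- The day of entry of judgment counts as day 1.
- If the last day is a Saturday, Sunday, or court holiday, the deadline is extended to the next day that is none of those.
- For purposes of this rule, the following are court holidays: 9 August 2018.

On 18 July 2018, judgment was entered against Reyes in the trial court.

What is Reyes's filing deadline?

Counting 18 July 2018 as day 1, day 23 is August 9, 2018.
August 9, 2018 is a listed holiday. The next qualifying day is August 10, 2018.

August 10, 2018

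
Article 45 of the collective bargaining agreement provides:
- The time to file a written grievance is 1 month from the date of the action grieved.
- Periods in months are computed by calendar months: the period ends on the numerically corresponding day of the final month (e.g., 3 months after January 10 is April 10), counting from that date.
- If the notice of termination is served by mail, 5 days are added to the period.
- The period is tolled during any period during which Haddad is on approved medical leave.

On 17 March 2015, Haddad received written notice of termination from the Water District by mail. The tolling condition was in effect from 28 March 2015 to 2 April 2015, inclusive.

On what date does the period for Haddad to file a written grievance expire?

April 28, 2015

1 month after 17 March 2015 is April 17, 2015.
Service was by mail, adding 5 days: April 17, 2015 + 5 days = April 22, 2015.
From March 28, 2015 through April 2, 2015 inclusive is 6 days; tolling adds 6 days: April 22, 2015 + 6 days = April 28, 2015.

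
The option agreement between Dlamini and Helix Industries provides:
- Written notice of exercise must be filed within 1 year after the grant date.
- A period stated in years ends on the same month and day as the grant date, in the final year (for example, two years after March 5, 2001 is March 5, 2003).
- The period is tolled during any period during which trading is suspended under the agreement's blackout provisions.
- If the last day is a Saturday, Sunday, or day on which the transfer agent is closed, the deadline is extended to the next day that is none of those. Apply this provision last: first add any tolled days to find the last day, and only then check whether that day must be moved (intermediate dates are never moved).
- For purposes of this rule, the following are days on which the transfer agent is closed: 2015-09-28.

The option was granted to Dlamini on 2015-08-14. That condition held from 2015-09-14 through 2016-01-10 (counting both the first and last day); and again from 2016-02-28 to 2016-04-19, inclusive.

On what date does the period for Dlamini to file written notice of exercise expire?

1 year after 2015-08-14 is August 14, 2016.
From September 14, 2015 through January 10, 2016 inclusive is 119 days; tolling adds 119 days: August 14, 2016 + 119 days = December 11, 2016.
From February 28, 2016 through April 19, 2016 inclusive is 52 days; tolling adds 52 days: December 11, 2016 + 52 days = February 1, 2017.
February 1, 2017 is a Wednesday and not a day on which the transfer agent is closed, so no extension applies.

February 1, 2017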